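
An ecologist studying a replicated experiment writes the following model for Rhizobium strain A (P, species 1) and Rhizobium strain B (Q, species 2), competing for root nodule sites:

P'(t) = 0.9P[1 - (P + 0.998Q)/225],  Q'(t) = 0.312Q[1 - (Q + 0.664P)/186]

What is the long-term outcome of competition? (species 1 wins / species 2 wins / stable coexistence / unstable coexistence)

stable coexistence

Compare the nullcline intercepts: K1/α12 = 225/0.998 = 225 > K2 = 186; K2/α21 = 186/0.664 = 280 > K1 = 225.
Since both inequalities hold, each species can invade when rare, so the interior equilibrium is stable.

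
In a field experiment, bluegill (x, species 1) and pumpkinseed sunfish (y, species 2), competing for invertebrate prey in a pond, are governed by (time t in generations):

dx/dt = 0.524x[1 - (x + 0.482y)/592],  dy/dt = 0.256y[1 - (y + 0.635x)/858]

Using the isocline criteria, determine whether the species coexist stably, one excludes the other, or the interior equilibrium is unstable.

stable coexistence

Compare the nullcline intercepts: K1/α12 = 592/0.482 = 1230 > K2 = 858; K2/α21 = 858/0.635 = 1350 > K1 = 592.
Since both inequalities hold, each species can invade when rare, so the interior equilibrium is stable.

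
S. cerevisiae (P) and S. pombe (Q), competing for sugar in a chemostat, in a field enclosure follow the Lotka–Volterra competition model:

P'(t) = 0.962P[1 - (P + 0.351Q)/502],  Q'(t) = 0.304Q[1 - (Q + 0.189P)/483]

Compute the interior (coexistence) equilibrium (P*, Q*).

P* ≈ 356, Q* ≈ 416

Setting both brackets to zero gives the nullclines P + 0.351Q = 502 and 0.189P + Q = 483.
Substituting Q = 483 - 0.189P into the first: P(1 - 0.351·0.189) = 502 - 0.351·483.
So P* = 332/0.934 = 356, and then Q* = 483 - 0.189·356 = 416.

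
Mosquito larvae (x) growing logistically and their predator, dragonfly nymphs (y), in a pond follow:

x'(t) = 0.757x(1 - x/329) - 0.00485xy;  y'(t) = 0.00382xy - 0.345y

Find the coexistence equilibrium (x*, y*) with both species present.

x* ≈ 90.3, y* ≈ 113

From dy/dt = 0 with y > 0: 0.00382x* = 0.345, so x* = 90.3.
Substitute into dx/dt = 0: 0.757(1 - 90.3/329) = 0.00485y*.
The bracket is 0.725, giving y* = 0.549/0.00485 = 113.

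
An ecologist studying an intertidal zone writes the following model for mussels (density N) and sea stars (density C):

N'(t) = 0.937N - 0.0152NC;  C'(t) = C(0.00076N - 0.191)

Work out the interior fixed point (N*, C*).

Set dC/dt = 0 with C > 0: 0.00076N - 0.191 = 0, so N* = 0.191/0.00076 = 251.
Set dN/dt = 0 with N > 0: 0.937 - 0.0152C = 0, so C* = 0.937/0.0152 = 61.6.

N* ≈ 251, C* ≈ 61.6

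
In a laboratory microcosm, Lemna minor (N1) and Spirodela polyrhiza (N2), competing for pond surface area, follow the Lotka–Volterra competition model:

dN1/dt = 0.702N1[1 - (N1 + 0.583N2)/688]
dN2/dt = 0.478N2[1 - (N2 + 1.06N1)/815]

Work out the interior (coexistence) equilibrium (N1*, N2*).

Setting both brackets to zero gives the nullclines N1 + 0.583N2 = 688 and 1.06N1 + N2 = 815.
Substituting N2 = 815 - 1.06N1 into the first: N1(1 - 0.583·1.06) = 688 - 0.583·815.
So N1* = 213/0.382 = 557, and then N2* = 815 - 1.06·557 = 224.

N1* ≈ 557, N2* ≈ 224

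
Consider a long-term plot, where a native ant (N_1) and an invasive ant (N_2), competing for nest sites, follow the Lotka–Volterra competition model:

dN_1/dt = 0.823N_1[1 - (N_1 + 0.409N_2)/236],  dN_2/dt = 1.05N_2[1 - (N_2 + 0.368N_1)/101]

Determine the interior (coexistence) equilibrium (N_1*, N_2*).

Setting both brackets to zero gives the nullclines N_1 + 0.409N_2 = 236 and 0.368N_1 + N_2 = 101.
Substituting N_2 = 101 - 0.368N_1 into the first: N_1(1 - 0.409·0.368) = 236 - 0.409·101.
So N_1* = 195/0.849 = 229, and then N_2* = 101 - 0.368·229 = 16.7.

N_1* ≈ 229, N_2* ≈ 16.7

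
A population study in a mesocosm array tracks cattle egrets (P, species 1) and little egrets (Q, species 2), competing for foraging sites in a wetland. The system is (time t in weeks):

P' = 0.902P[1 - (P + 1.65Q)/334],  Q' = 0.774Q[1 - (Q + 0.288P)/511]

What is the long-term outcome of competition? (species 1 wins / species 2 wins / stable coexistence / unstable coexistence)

Compare the nullcline intercepts: K1/α12 = 334/1.65 = 202 < K2 = 511; K2/α21 = 511/0.288 = 1770 > K1 = 334.
Since the inequalities point opposite ways, species 2 can invade but species 1 cannot.

species 2 excludes species 1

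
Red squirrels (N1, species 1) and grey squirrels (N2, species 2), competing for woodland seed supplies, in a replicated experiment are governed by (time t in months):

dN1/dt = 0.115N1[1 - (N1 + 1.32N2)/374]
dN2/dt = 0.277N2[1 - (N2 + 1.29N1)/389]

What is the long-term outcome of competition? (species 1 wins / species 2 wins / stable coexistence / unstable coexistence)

unstable coexistence (outcome depends on initial conditions)

Compare the nullcline intercepts: K1/α12 = 374/1.32 = 283 < K2 = 389; K2/α21 = 389/1.29 = 302 < K1 = 374.
Since both are reversed, neither can invade when rare; the interior point is a saddle.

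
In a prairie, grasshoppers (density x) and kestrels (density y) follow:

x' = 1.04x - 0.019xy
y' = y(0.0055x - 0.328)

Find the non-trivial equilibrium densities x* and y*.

x* ≈ 59.6, y* ≈ 54.7

Set dy/dt = 0 with y > 0: 0.0055x - 0.328 = 0, so x* = 0.328/0.0055 = 59.6.
Set dx/dt = 0 with x > 0: 1.04 - 0.019y = 0, so y* = 1.04/0.019 = 54.7.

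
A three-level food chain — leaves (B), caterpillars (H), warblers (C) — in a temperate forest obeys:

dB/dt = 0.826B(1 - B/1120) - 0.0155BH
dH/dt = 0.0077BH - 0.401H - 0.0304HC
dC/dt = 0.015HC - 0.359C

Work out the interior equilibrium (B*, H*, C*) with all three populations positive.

From dC/dt = 0: 0.015H* = 0.359, so H* = 23.9.
From dB/dt = 0: 0.826(1 - B*/1120) = 0.0155·23.9, giving B* = 1120·(1 - 0.449) = 617.
From dH/dt = 0: 0.0077·617 - 0.401 = 0.0304C*, so C* = 4.35/0.0304 = 143.

B* ≈ 617, H* ≈ 23.9, C* ≈ 143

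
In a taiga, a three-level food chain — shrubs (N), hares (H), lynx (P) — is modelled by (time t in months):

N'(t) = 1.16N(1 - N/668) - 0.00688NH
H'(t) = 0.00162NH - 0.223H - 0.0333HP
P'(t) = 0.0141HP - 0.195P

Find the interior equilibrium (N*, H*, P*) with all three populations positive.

N* ≈ 613, H* ≈ 13.8, P* ≈ 23.1

From dP/dt = 0: 0.0141H* = 0.195, so H* = 13.8.
From dN/dt = 0: 1.16(1 - N*/668) = 0.00688·13.8, giving N* = 668·(1 - 0.082) = 613.
From dH/dt = 0: 0.00162·613 - 0.223 = 0.0333P*, so P* = 0.77/0.0333 = 23.1.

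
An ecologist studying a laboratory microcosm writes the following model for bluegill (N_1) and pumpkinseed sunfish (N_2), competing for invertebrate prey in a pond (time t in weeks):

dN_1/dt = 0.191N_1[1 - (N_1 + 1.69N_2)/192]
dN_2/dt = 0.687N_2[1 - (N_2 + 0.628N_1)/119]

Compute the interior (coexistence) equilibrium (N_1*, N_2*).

N_1* ≈ 149, N_2* ≈ 25.7

Setting both brackets to zero gives the nullclines N_1 + 1.69N_2 = 192 and 0.628N_1 + N_2 = 119.
Substituting N_2 = 119 - 0.628N_1 into the first: N_1(1 - 1.69·0.628) = 192 - 1.69·119.
So N_1* = -9.11/-0.0613 = 149, and then N_2* = 119 - 0.628·149 = 25.7.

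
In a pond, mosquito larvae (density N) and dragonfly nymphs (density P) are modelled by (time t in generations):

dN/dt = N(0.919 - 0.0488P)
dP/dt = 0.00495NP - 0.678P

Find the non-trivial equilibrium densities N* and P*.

Set dP/dt = 0 with P > 0: 0.00495N - 0.678 = 0, so N* = 0.678/0.00495 = 137.
Set dN/dt = 0 with N > 0: 0.919 - 0.0488P = 0, so P* = 0.919/0.0488 = 18.8.

N* ≈ 137, P* ≈ 18.8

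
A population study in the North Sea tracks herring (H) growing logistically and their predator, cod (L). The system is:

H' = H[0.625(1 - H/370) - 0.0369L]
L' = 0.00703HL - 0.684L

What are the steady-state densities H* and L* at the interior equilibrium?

H* ≈ 97.3, L* ≈ 12.5

From dL/dt = 0 with L > 0: 0.00703H* = 0.684, so H* = 97.3.
Substitute into dH/dt = 0: 0.625(1 - 97.3/370) = 0.0369L*.
The bracket is 0.737, giving L* = 0.461/0.0369 = 12.5.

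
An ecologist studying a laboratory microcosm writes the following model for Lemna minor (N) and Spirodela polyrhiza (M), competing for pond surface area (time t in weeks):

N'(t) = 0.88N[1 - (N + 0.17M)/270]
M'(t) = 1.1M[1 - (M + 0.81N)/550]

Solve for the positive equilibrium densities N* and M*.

Setting both brackets to zero gives the nullclines N + 0.17M = 270 and 0.81N + M = 550.
Substituting M = 550 - 0.81N into the first: N(1 - 0.17·0.81) = 270 - 0.17·550.
So N* = 176/0.862 = 205, and then M* = 550 - 0.81·205 = 384.

N* ≈ 205, M* ≈ 384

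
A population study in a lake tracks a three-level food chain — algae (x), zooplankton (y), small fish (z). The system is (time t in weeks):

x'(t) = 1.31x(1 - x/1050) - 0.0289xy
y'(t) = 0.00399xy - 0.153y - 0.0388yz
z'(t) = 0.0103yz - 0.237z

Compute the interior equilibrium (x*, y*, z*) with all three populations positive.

x* ≈ 517, y* ≈ 23, z* ≈ 49.2

From dz/dt = 0: 0.0103y* = 0.237, so y* = 23.
From dx/dt = 0: 1.31(1 - x*/1050) = 0.0289·23, giving x* = 1050·(1 - 0.508) = 517.
From dy/dt = 0: 0.00399·517 - 0.153 = 0.0388z*, so z* = 1.91/0.0388 = 49.2.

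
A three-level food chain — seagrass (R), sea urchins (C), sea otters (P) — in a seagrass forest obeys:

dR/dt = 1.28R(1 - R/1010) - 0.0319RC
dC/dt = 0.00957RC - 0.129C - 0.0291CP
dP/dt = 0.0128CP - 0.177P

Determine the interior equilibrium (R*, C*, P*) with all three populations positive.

From dP/dt = 0: 0.0128C* = 0.177, so C* = 13.8.
From dR/dt = 0: 1.28(1 - R*/1010) = 0.0319·13.8, giving R* = 1010·(1 - 0.345) = 662.
From dC/dt = 0: 0.00957·662 - 0.129 = 0.0291P*, so P* = 6.21/0.0291 = 213.

R* ≈ 662, C* ≈ 13.8, P* ≈ 213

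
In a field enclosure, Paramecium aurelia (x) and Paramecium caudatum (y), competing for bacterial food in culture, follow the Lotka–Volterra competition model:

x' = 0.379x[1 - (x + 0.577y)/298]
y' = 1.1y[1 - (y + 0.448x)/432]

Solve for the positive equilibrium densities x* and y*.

Setting both brackets to zero gives the nullclines x + 0.577y = 298 and 0.448x + y = 432.
Substituting y = 432 - 0.448x into the first: x(1 - 0.577·0.448) = 298 - 0.577·432.
So x* = 48.7/0.742 = 65.7, and then y* = 432 - 0.448·65.7 = 403.

x* ≈ 65.7, y* ≈ 403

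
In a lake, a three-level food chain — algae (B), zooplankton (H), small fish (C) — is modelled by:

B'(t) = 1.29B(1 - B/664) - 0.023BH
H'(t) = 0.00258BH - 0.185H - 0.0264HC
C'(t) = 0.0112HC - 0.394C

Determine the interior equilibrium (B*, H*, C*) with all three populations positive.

From dC/dt = 0: 0.0112H* = 0.394, so H* = 35.2.
From dB/dt = 0: 1.29(1 - B*/664) = 0.023·35.2, giving B* = 664·(1 - 0.627) = 248.
From dH/dt = 0: 0.00258·248 - 0.185 = 0.0264C*, so C* = 0.454/0.0264 = 17.2.

B* ≈ 248, H* ≈ 35.2, C* ≈ 17.2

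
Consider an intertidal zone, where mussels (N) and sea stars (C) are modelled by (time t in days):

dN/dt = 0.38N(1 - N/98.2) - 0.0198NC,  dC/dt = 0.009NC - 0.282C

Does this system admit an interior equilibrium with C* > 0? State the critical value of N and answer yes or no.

Threshold N = 31.3; K > 31.3, so yes, the predator persists.

The predator equation gives dC/dt > 0 only when N > 0.282/0.009 = 31.3.
Without the predator, N → K = 98.2. Since 98.2 > 31.3, the predator can invade and persist.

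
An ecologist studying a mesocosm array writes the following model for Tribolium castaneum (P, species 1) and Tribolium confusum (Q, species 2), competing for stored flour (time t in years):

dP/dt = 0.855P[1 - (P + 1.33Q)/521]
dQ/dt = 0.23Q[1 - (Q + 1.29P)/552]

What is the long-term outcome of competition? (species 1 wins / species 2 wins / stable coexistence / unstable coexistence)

Compare the nullcline intercepts: K1/α12 = 521/1.33 = 392 < K2 = 552; K2/α21 = 552/1.29 = 428 < K1 = 521.
Since both are reversed, neither can invade when rare; the interior point is a saddle.

unstable coexistence (outcome depends on initial conditions)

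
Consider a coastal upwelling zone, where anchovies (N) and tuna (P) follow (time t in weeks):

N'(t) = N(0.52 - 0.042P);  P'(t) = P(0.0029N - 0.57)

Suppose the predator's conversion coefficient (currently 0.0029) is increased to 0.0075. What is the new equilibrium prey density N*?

N* ≈ 76

At the interior fixed point, setting dP/dt = 0 with P > 0 fixes N* = (predator death rate)/(NP coefficient) — independent of the other coefficients.
With the change, N* = 0.57/0.0075 = 76; it falls from 197.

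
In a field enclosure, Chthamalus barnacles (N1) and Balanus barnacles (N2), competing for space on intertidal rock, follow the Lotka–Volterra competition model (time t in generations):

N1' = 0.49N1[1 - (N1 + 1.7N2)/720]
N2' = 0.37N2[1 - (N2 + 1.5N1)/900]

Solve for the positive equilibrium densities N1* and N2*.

Setting both brackets to zero gives the nullclines N1 + 1.7N2 = 720 and 1.5N1 + N2 = 900.
Substituting N2 = 900 - 1.5N1 into the first: N1(1 - 1.7·1.5) = 720 - 1.7·900.
So N1* = -810/-1.55 = 523, and then N2* = 900 - 1.5·523 = 116.

N1* ≈ 523, N2* ≈ 116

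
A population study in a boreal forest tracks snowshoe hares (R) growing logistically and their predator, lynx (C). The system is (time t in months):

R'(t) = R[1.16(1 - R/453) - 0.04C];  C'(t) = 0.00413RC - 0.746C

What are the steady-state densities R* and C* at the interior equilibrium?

R* ≈ 181, C* ≈ 17.4

From dC/dt = 0 with C > 0: 0.00413R* = 0.746, so R* = 181.
Substitute into dR/dt = 0: 1.16(1 - 181/453) = 0.04C*.
The bracket is 0.601, giving C* = 0.697/0.04 = 17.4.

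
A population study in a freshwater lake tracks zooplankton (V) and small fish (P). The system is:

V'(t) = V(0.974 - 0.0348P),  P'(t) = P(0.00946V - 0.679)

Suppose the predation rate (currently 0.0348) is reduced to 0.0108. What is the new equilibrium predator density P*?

P* ≈ 90.2

At the interior fixed point, setting dV/dt = 0 with V > 0 fixes P* = (prey growth rate)/(VP coefficient) — independent of the other coefficients.
With the change, P* = 0.974/0.0108 = 90.2; it rises from 28.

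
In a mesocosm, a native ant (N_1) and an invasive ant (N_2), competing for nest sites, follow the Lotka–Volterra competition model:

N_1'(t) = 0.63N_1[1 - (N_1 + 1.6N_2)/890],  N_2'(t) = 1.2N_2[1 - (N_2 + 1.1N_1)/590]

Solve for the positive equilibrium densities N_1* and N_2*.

Setting both brackets to zero gives the nullclines N_1 + 1.6N_2 = 890 and 1.1N_1 + N_2 = 590.
Substituting N_2 = 590 - 1.1N_1 into the first: N_1(1 - 1.6·1.1) = 890 - 1.6·590.
So N_1* = -54/-0.76 = 71.1, and then N_2* = 590 - 1.1·71.1 = 512.

N_1* ≈ 71.1, N_2* ≈ 512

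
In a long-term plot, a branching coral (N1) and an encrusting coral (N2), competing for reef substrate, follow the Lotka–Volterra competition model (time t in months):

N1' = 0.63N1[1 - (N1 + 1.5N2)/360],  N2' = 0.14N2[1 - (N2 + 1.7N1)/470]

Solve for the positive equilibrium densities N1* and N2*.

N1* ≈ 223, N2* ≈ 91.6

Setting both brackets to zero gives the nullclines N1 + 1.5N2 = 360 and 1.7N1 + N2 = 470.
Substituting N2 = 470 - 1.7N1 into the first: N1(1 - 1.5·1.7) = 360 - 1.5·470.
So N1* = -345/-1.55 = 223, and then N2* = 470 - 1.7·223 = 91.6.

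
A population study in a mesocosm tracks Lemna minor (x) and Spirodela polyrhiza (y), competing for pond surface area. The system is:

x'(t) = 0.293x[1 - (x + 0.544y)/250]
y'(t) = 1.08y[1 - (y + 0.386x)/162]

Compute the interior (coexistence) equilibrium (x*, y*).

Setting both brackets to zero gives the nullclines x + 0.544y = 250 and 0.386x + y = 162.
Substituting y = 162 - 0.386x into the first: x(1 - 0.544·0.386) = 250 - 0.544·162.
So x* = 162/0.79 = 205, and then y* = 162 - 0.386·205 = 82.9.

x* ≈ 205, y* ≈ 82.9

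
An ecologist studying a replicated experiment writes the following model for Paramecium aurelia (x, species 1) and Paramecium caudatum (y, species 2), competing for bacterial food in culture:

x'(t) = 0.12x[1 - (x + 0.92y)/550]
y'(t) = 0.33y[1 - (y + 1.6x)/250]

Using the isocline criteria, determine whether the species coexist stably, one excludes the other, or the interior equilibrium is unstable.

Compare the nullcline intercepts: K1/α12 = 550/0.92 = 598 > K2 = 250; K2/α21 = 250/1.6 = 156 < K1 = 550.
Since the inequalities point opposite ways, species 1 can invade but species 2 cannot.

species 1 excludes species 2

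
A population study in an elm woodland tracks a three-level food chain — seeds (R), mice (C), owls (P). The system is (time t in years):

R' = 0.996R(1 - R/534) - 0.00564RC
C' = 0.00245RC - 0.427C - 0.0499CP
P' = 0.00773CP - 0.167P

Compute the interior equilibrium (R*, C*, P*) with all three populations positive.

R* ≈ 469, C* ≈ 21.6, P* ≈ 14.5

From dP/dt = 0: 0.00773C* = 0.167, so C* = 21.6.
From dR/dt = 0: 0.996(1 - R*/534) = 0.00564·21.6, giving R* = 534·(1 - 0.122) = 469.
From dC/dt = 0: 0.00245·469 - 0.427 = 0.0499P*, so P* = 0.721/0.0499 = 14.5.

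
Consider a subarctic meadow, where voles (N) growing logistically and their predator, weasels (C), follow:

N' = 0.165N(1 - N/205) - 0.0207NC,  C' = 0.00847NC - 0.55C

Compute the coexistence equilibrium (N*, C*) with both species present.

From dC/dt = 0 with C > 0: 0.00847N* = 0.55, so N* = 64.9.
Substitute into dN/dt = 0: 0.165(1 - 64.9/205) = 0.0207C*.
The bracket is 0.683, giving C* = 0.113/0.0207 = 5.45.

N* ≈ 64.9, C* ≈ 5.45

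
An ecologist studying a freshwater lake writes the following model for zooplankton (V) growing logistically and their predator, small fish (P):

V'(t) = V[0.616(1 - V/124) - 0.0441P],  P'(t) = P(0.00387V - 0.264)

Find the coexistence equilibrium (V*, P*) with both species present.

From dP/dt = 0 with P > 0: 0.00387V* = 0.264, so V* = 68.2.
Substitute into dV/dt = 0: 0.616(1 - 68.2/124) = 0.0441P*.
The bracket is 0.45, giving P* = 0.277/0.0441 = 6.28.

V* ≈ 68.2, P* ≈ 6.28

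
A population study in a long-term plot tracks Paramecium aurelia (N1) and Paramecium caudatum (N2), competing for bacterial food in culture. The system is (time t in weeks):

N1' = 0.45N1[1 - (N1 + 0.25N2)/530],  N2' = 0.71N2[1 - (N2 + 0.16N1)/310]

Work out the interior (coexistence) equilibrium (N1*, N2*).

N1* ≈ 471, N2* ≈ 235

Setting both brackets to zero gives the nullclines N1 + 0.25N2 = 530 and 0.16N1 + N2 = 310.
Substituting N2 = 310 - 0.16N1 into the first: N1(1 - 0.25·0.16) = 530 - 0.25·310.
So N1* = 452/0.96 = 471, and then N2* = 310 - 0.16·471 = 235.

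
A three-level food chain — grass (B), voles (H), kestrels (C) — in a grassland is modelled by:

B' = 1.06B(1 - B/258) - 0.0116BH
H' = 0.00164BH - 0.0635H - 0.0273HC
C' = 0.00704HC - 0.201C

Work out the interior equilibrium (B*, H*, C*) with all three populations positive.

From dC/dt = 0: 0.00704H* = 0.201, so H* = 28.6.
From dB/dt = 0: 1.06(1 - B*/258) = 0.0116·28.6, giving B* = 258·(1 - 0.312) = 177.
From dH/dt = 0: 0.00164·177 - 0.0635 = 0.0273C*, so C* = 0.227/0.0273 = 8.33.

B* ≈ 177, H* ≈ 28.6, C* ≈ 8.33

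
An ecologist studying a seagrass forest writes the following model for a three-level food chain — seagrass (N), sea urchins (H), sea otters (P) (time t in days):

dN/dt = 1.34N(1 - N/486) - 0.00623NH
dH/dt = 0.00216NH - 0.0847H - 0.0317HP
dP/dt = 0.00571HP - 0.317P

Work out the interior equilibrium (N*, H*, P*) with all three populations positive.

From dP/dt = 0: 0.00571H* = 0.317, so H* = 55.5.
From dN/dt = 0: 1.34(1 - N*/486) = 0.00623·55.5, giving N* = 486·(1 - 0.258) = 361.
From dH/dt = 0: 0.00216·361 - 0.0847 = 0.0317P*, so P* = 0.694/0.0317 = 21.9.

N* ≈ 361, H* ≈ 55.5, P* ≈ 21.9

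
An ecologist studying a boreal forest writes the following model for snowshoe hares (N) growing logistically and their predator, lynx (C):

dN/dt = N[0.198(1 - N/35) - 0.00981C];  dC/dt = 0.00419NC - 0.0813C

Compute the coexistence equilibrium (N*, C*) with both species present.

From dC/dt = 0 with C > 0: 0.00419N* = 0.0813, so N* = 19.4.
Substitute into dN/dt = 0: 0.198(1 - 19.4/35) = 0.00981C*.
The bracket is 0.446, giving C* = 0.0882/0.00981 = 8.99.

N* ≈ 19.4, C* ≈ 8.99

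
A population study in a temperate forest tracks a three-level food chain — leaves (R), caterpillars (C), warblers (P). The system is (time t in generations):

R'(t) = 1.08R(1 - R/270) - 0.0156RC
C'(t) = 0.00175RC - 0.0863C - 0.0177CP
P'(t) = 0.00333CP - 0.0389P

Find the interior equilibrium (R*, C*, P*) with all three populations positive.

From dP/dt = 0: 0.00333C* = 0.0389, so C* = 11.7.
From dR/dt = 0: 1.08(1 - R*/270) = 0.0156·11.7, giving R* = 270·(1 - 0.169) = 224.
From dC/dt = 0: 0.00175·224 - 0.0863 = 0.0177P*, so P* = 0.306/0.0177 = 17.3.

R* ≈ 224, C* ≈ 11.7, P* ≈ 17.3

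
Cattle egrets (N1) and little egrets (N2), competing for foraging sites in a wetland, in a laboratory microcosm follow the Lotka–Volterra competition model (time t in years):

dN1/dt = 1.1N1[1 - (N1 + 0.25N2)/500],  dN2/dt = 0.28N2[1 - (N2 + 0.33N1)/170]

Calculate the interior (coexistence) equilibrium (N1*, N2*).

N1* ≈ 499, N2* ≈ 5.45

Setting both brackets to zero gives the nullclines N1 + 0.25N2 = 500 and 0.33N1 + N2 = 170.
Substituting N2 = 170 - 0.33N1 into the first: N1(1 - 0.25·0.33) = 500 - 0.25·170.
So N1* = 458/0.917 = 499, and then N2* = 170 - 0.33·499 = 5.45.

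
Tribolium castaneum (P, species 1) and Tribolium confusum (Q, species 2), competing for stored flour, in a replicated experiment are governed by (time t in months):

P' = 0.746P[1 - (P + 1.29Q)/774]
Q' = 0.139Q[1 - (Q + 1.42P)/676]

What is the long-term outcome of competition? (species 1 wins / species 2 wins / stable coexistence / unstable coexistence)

unstable coexistence (outcome depends on initial conditions)

Compare the nullcline intercepts: K1/α12 = 774/1.29 = 600 < K2 = 676; K2/α21 = 676/1.42 = 476 < K1 = 774.
Since both are reversed, neither can invade when rare; the interior point is a saddle.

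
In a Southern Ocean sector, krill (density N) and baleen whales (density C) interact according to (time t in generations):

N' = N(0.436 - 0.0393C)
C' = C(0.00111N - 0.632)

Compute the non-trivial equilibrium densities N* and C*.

Set dC/dt = 0 with C > 0: 0.00111N - 0.632 = 0, so N* = 0.632/0.00111 = 569.
Set dN/dt = 0 with N > 0: 0.436 - 0.0393C = 0, so C* = 0.436/0.0393 = 11.1.

N* ≈ 569, C* ≈ 11.1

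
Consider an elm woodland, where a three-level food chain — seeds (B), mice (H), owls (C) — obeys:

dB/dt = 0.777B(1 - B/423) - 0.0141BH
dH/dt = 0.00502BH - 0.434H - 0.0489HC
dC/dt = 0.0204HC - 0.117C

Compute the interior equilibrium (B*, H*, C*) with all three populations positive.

From dC/dt = 0: 0.0204H* = 0.117, so H* = 5.74.
From dB/dt = 0: 0.777(1 - B*/423) = 0.0141·5.74, giving B* = 423·(1 - 0.104) = 379.
From dH/dt = 0: 0.00502·379 - 0.434 = 0.0489C*, so C* = 1.47/0.0489 = 30.

B* ≈ 379, H* ≈ 5.74, C* ≈ 30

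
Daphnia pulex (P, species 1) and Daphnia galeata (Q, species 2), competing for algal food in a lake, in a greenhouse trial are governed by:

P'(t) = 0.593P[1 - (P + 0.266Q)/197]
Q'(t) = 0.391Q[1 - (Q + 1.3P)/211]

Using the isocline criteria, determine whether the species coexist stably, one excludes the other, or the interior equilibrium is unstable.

Compare the nullcline intercepts: K1/α12 = 197/0.266 = 741 > K2 = 211; K2/α21 = 211/1.3 = 162 < K1 = 197.
Since the inequalities point opposite ways, species 1 can invade but species 2 cannot.

species 1 excludes species 2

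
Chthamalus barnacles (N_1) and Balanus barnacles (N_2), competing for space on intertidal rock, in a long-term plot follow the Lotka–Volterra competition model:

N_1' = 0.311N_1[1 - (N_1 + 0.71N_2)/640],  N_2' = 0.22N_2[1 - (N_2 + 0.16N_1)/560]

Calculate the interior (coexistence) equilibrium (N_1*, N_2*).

N_1* ≈ 273, N_2* ≈ 516

Setting both brackets to zero gives the nullclines N_1 + 0.71N_2 = 640 and 0.16N_1 + N_2 = 560.
Substituting N_2 = 560 - 0.16N_1 into the first: N_1(1 - 0.71·0.16) = 640 - 0.71·560.
So N_1* = 242/0.886 = 273, and then N_2* = 560 - 0.16·273 = 516.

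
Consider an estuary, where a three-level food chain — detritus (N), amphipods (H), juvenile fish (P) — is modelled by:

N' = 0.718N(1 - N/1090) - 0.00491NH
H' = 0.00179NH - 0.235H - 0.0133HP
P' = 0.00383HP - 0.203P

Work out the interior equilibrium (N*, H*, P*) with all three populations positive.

N* ≈ 695, H* ≈ 53, P* ≈ 75.9

From dP/dt = 0: 0.00383H* = 0.203, so H* = 53.
From dN/dt = 0: 0.718(1 - N*/1090) = 0.00491·53, giving N* = 1090·(1 - 0.362) = 695.
From dH/dt = 0: 0.00179·695 - 0.235 = 0.0133P*, so P* = 1.01/0.0133 = 75.9.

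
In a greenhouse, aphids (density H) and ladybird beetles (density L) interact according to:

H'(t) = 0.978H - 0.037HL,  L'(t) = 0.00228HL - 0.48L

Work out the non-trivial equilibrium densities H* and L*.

Set dL/dt = 0 with L > 0: 0.00228H - 0.48 = 0, so H* = 0.48/0.00228 = 211.
Set dH/dt = 0 with H > 0: 0.978 - 0.037L = 0, so L* = 0.978/0.037 = 26.4.

H* ≈ 211, L* ≈ 26.4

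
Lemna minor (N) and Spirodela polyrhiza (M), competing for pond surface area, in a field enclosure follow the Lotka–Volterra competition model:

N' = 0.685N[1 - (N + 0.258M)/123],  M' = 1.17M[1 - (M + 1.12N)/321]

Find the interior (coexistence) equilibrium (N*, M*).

N* ≈ 56.5, M* ≈ 258

Setting both brackets to zero gives the nullclines N + 0.258M = 123 and 1.12N + M = 321.
Substituting M = 321 - 1.12N into the first: N(1 - 0.258·1.12) = 123 - 0.258·321.
So N* = 40.2/0.711 = 56.5, and then M* = 321 - 1.12·56.5 = 258.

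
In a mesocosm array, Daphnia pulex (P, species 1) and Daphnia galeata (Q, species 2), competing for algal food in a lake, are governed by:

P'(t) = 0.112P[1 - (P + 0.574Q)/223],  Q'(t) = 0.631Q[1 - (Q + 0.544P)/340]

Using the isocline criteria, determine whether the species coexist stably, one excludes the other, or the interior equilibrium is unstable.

Compare the nullcline intercepts: K1/α12 = 223/0.574 = 389 > K2 = 340; K2/α21 = 340/0.544 = 625 > K1 = 223.
Since both inequalities hold, each species can invade when rare, so the interior equilibrium is stable.

stable coexistence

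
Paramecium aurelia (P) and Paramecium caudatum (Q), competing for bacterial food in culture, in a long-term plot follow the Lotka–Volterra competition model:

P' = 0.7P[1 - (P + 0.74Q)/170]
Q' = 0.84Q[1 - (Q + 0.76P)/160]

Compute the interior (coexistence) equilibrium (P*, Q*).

P* ≈ 118, Q* ≈ 70.4

Setting both brackets to zero gives the nullclines P + 0.74Q = 170 and 0.76P + Q = 160.
Substituting Q = 160 - 0.76P into the first: P(1 - 0.74·0.76) = 170 - 0.74·160.
So P* = 51.6/0.438 = 118, and then Q* = 160 - 0.76·118 = 70.4.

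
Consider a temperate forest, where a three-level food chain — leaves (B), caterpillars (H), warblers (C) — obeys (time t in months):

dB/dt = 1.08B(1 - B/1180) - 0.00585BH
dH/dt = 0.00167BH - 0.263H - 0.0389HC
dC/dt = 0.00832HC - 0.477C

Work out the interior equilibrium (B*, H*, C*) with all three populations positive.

B* ≈ 814, H* ≈ 57.3, C* ≈ 28.2

From dC/dt = 0: 0.00832H* = 0.477, so H* = 57.3.
From dB/dt = 0: 1.08(1 - B*/1180) = 0.00585·57.3, giving B* = 1180·(1 - 0.311) = 814.
From dH/dt = 0: 0.00167·814 - 0.263 = 0.0389C*, so C* = 1.1/0.0389 = 28.2.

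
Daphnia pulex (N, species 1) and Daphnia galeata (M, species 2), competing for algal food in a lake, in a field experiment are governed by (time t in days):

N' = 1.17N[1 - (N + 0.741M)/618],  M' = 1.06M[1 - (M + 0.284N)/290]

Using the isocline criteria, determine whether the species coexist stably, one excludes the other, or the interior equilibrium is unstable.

stable coexistence

Compare the nullcline intercepts: K1/α12 = 618/0.741 = 834 > K2 = 290; K2/α21 = 290/0.284 = 1020 > K1 = 618.
Since both inequalities hold, each species can invade when rare, so the interior equilibrium is stable.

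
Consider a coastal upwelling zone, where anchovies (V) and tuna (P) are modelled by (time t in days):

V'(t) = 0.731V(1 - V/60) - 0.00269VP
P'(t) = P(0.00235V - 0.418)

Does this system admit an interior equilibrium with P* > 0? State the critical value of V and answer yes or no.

Threshold V = 178; K < 178, so no, the predator goes extinct.

The predator equation gives dP/dt > 0 only when V > 0.418/0.00235 = 178.
Without the predator, V → K = 60. Since 60 < 178, the predator cannot invade.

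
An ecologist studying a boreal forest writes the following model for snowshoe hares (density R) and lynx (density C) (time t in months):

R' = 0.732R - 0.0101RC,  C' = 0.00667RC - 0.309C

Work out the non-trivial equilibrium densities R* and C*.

R* ≈ 46.3, C* ≈ 72.5

Set dC/dt = 0 with C > 0: 0.00667R - 0.309 = 0, so R* = 0.309/0.00667 = 46.3.
Set dR/dt = 0 with R > 0: 0.732 - 0.0101C = 0, so C* = 0.732/0.0101 = 72.5.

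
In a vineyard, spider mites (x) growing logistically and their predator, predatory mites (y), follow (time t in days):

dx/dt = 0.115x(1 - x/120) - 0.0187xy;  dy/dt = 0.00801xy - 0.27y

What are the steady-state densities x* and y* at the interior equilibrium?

x* ≈ 33.7, y* ≈ 4.42

From dy/dt = 0 with y > 0: 0.00801x* = 0.27, so x* = 33.7.
Substitute into dx/dt = 0: 0.115(1 - 33.7/120) = 0.0187y*.
The bracket is 0.719, giving y* = 0.0827/0.0187 = 4.42.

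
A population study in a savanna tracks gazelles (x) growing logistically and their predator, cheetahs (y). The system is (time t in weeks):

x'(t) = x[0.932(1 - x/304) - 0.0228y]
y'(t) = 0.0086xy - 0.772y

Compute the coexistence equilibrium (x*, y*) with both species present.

From dy/dt = 0 with y > 0: 0.0086x* = 0.772, so x* = 89.8.
Substitute into dx/dt = 0: 0.932(1 - 89.8/304) = 0.0228y*.
The bracket is 0.705, giving y* = 0.657/0.0228 = 28.8.

x* ≈ 89.8, y* ≈ 28.8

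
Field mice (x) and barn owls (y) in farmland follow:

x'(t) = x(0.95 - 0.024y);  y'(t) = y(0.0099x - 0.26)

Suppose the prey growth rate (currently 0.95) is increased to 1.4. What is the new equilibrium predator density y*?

At the interior fixed point, setting dx/dt = 0 with x > 0 fixes y* = (prey growth rate)/(xy coefficient) — independent of the other coefficients.
With the change, y* = 1.4/0.024 = 58.3; it rises from 39.6.

y* ≈ 58.3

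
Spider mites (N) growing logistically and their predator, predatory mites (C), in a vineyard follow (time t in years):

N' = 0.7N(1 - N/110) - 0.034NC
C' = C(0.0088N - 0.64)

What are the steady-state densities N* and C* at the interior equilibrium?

From dC/dt = 0 with C > 0: 0.0088N* = 0.64, so N* = 72.7.
Substitute into dN/dt = 0: 0.7(1 - 72.7/110) = 0.034C*.
The bracket is 0.339, giving C* = 0.237/0.034 = 6.98.

N* ≈ 72.7, C* ≈ 6.98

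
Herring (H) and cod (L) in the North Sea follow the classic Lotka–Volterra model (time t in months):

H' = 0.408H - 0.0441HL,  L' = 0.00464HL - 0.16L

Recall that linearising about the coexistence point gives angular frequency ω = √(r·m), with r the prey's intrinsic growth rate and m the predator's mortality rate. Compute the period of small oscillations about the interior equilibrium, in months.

Here r = 0.408 and m = 0.16, so r·m = 0.0653.
ω = √0.0653 = 0.255 per month, hence T = 2π/ω ≈ 24.6 months.

T ≈ 24.6 months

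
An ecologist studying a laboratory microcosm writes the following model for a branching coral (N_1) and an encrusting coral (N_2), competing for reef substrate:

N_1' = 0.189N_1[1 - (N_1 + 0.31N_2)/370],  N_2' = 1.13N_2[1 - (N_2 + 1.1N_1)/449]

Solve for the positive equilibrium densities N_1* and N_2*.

Setting both brackets to zero gives the nullclines N_1 + 0.31N_2 = 370 and 1.1N_1 + N_2 = 449.
Substituting N_2 = 449 - 1.1N_1 into the first: N_1(1 - 0.31·1.1) = 370 - 0.31·449.
So N_1* = 231/0.659 = 350, and then N_2* = 449 - 1.1·350 = 63.7.

N_1* ≈ 350, N_2* ≈ 63.7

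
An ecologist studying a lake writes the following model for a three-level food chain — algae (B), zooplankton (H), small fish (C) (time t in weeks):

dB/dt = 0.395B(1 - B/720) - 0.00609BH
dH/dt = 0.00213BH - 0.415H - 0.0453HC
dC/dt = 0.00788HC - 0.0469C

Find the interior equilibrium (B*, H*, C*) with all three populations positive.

B* ≈ 654, H* ≈ 5.95, C* ≈ 21.6

From dC/dt = 0: 0.00788H* = 0.0469, so H* = 5.95.
From dB/dt = 0: 0.395(1 - B*/720) = 0.00609·5.95, giving B* = 720·(1 - 0.0918) = 654.
From dH/dt = 0: 0.00213·654 - 0.415 = 0.0453C*, so C* = 0.978/0.0453 = 21.6.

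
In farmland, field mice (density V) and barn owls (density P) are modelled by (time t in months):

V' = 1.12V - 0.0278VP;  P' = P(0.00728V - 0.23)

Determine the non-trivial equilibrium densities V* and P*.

V* ≈ 31.6, P* ≈ 40.3

Set dP/dt = 0 with P > 0: 0.00728V - 0.23 = 0, so V* = 0.23/0.00728 = 31.6.
Set dV/dt = 0 with V > 0: 1.12 - 0.0278P = 0, so P* = 1.12/0.0278 = 40.3.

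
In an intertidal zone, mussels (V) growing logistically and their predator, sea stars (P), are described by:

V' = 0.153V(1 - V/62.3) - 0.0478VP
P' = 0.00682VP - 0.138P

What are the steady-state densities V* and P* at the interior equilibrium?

From dP/dt = 0 with P > 0: 0.00682V* = 0.138, so V* = 20.2.
Substitute into dV/dt = 0: 0.153(1 - 20.2/62.3) = 0.0478P*.
The bracket is 0.675, giving P* = 0.103/0.0478 = 2.16.

V* ≈ 20.2, P* ≈ 2.16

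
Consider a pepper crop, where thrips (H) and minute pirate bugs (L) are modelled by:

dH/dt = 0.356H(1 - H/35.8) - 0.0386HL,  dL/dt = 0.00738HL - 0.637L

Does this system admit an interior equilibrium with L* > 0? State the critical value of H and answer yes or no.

The predator equation gives dL/dt > 0 only when H > 0.637/0.00738 = 86.3.
Without the predator, H → K = 35.8. Since 35.8 < 86.3, the predator cannot invade.

Threshold H = 86.3; K < 86.3, so no, the predator goes extinct.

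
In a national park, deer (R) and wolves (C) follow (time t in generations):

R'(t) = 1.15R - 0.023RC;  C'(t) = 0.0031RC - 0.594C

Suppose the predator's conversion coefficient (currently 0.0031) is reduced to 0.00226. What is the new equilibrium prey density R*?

R* ≈ 263

At the interior fixed point, setting dC/dt = 0 with C > 0 fixes R* = (predator death rate)/(RC coefficient) — independent of the other coefficients.
With the change, R* = 0.594/0.00226 = 263; it rises from 192.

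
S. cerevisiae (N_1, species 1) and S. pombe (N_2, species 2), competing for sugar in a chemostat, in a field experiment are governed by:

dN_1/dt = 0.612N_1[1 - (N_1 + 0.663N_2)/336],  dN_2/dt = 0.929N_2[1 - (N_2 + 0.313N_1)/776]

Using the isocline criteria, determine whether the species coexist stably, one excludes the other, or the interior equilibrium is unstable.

species 2 excludes species 1

Compare the nullcline intercepts: K1/α12 = 336/0.663 = 507 < K2 = 776; K2/α21 = 776/0.313 = 2480 > K1 = 336.
Since the inequalities point opposite ways, species 2 can invade but species 1 cannot.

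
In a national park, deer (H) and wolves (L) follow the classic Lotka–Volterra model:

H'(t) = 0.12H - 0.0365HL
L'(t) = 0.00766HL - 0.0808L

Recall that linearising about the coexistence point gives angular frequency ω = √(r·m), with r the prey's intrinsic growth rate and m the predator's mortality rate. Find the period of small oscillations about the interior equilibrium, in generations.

Here r = 0.12 and m = 0.0808, so r·m = 0.0097.
ω = √0.0097 = 0.0985 per generation, hence T = 2π/ω ≈ 63.8 generations.

T ≈ 63.8 generations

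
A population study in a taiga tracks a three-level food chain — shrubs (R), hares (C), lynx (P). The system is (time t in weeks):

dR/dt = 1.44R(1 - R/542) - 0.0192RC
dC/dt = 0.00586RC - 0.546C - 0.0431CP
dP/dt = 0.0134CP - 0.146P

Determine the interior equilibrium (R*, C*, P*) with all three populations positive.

R* ≈ 463, C* ≈ 10.9, P* ≈ 50.3

From dP/dt = 0: 0.0134C* = 0.146, so C* = 10.9.
From dR/dt = 0: 1.44(1 - R*/542) = 0.0192·10.9, giving R* = 542·(1 - 0.145) = 463.
From dC/dt = 0: 0.00586·463 - 0.546 = 0.0431P*, so P* = 2.17/0.0431 = 50.3.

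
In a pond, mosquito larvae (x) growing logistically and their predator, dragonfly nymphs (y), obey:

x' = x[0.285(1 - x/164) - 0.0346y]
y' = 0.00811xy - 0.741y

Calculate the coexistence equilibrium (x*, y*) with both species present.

x* ≈ 91.4, y* ≈ 3.65

From dy/dt = 0 with y > 0: 0.00811x* = 0.741, so x* = 91.4.
Substitute into dx/dt = 0: 0.285(1 - 91.4/164) = 0.0346y*.
The bracket is 0.443, giving y* = 0.126/0.0346 = 3.65.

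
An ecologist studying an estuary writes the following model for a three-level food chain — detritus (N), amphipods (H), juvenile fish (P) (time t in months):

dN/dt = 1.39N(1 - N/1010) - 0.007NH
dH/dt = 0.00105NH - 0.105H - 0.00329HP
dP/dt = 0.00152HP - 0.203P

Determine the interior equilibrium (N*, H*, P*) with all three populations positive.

N* ≈ 331, H* ≈ 134, P* ≈ 73.6

From dP/dt = 0: 0.00152H* = 0.203, so H* = 134.
From dN/dt = 0: 1.39(1 - N*/1010) = 0.007·134, giving N* = 1010·(1 - 0.673) = 331.
From dH/dt = 0: 0.00105·331 - 0.105 = 0.00329P*, so P* = 0.242/0.00329 = 73.6.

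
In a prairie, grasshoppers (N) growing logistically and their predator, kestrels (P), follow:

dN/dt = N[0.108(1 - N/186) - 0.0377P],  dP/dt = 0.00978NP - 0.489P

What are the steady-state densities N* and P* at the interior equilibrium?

N* ≈ 50, P* ≈ 2.09

From dP/dt = 0 with P > 0: 0.00978N* = 0.489, so N* = 50.
Substitute into dN/dt = 0: 0.108(1 - 50/186) = 0.0377P*.
The bracket is 0.731, giving P* = 0.079/0.0377 = 2.09.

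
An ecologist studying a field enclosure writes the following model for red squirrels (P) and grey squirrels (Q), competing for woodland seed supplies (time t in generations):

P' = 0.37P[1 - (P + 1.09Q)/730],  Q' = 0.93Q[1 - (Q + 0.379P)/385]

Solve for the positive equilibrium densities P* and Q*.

Setting both brackets to zero gives the nullclines P + 1.09Q = 730 and 0.379P + Q = 385.
Substituting Q = 385 - 0.379P into the first: P(1 - 1.09·0.379) = 730 - 1.09·385.
So P* = 310/0.587 = 529, and then Q* = 385 - 0.379·529 = 185.

P* ≈ 529, Q* ≈ 185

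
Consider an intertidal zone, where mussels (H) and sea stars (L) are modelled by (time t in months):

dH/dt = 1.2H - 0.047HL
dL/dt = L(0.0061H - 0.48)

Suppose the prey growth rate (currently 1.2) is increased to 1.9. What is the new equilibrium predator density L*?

At the interior fixed point, setting dH/dt = 0 with H > 0 fixes L* = (prey growth rate)/(HL coefficient) — independent of the other coefficients.
With the change, L* = 1.9/0.047 = 40.4; it rises from 25.5.

L* ≈ 40.4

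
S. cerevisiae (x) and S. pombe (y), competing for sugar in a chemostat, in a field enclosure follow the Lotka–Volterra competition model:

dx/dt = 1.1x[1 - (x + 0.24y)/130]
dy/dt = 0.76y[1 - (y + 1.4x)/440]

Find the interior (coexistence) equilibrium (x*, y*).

Setting both brackets to zero gives the nullclines x + 0.24y = 130 and 1.4x + y = 440.
Substituting y = 440 - 1.4x into the first: x(1 - 0.24·1.4) = 130 - 0.24·440.
So x* = 24.4/0.664 = 36.7, and then y* = 440 - 1.4·36.7 = 389.

x* ≈ 36.7, y* ≈ 389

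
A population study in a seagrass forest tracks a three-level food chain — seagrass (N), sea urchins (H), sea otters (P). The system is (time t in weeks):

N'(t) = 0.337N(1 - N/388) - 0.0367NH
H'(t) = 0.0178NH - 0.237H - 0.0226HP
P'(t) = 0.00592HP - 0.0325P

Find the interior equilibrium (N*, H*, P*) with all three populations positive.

N* ≈ 156, H* ≈ 5.49, P* ≈ 112

From dP/dt = 0: 0.00592H* = 0.0325, so H* = 5.49.
From dN/dt = 0: 0.337(1 - N*/388) = 0.0367·5.49, giving N* = 388·(1 - 0.598) = 156.
From dH/dt = 0: 0.0178·156 - 0.237 = 0.0226P*, so P* = 2.54/0.0226 = 112.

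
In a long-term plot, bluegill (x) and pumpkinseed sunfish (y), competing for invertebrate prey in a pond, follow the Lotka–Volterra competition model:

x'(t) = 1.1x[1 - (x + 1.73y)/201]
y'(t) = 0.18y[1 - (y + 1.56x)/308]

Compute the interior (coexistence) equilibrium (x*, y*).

x* ≈ 195, y* ≈ 3.27

Setting both brackets to zero gives the nullclines x + 1.73y = 201 and 1.56x + y = 308.
Substituting y = 308 - 1.56x into the first: x(1 - 1.73·1.56) = 201 - 1.73·308.
So x* = -332/-1.7 = 195, and then y* = 308 - 1.56·195 = 3.27.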